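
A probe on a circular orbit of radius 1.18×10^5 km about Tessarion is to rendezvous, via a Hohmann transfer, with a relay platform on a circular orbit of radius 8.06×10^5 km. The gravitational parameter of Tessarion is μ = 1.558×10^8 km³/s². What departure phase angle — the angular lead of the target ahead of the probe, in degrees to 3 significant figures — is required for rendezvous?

φ = 102°

Transfer-ellipse semi-major axis a_t = (r₁ + r₂)/2 = (1.180×10^5 + 8.060×10^5)/2 = 4.620×10^5 km.
Transfer time t = π√(a_t³/μ) = 79036.8 s.
Target angular speed ω₂ = √(μ/r₂³) = 1.72497×10^-5 rad/s.
Angle swept by the target during transfer: ω₂·t = 1.36336 rad = 78.11°.
Arrival is 180° from departure on the ellipse, so φ = 180° − 78.11° = 102°.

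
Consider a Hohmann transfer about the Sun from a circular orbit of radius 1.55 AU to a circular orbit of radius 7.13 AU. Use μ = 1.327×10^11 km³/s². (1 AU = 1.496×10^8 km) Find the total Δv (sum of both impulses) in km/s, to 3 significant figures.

In km: r₁ = 1.55 × 1.496×10^8 = 2.3188×10^8 km; r₂ = 7.13 × 1.496×10^8 = 1.066648×10^9 km.
Semi-major axis of the transfer orbit: a_t = (2.3188×10^8 + 1.066648×10^9)/2 = 6.49264×10^8 km.
At r₁ the circular-orbit speed is v₁ = √(μ/r₁) = 23.92 km/s.
On the transfer ellipse at r₁, vis-viva gives v_p = √[μ(2/r₁ − 1/a_t)] = 30.66 km/s.
First burn Δv₁ = |v_p − v₁| = 6.740 km/s.
Circular speed at r₂: v₂ = √(μ/r₂) = 11.154 km/s.
Transfer-orbit speed at r₂: v_a = √[μ(2/r₂ − 1/a_t)] = 6.6657 km/s.
Second burn Δv₂ = |v₂ − v_a| = 4.488 km/s.
Total Δv = Δv₁ + Δv₂ = 11.23 km/s.

Δv = 11.2 km/s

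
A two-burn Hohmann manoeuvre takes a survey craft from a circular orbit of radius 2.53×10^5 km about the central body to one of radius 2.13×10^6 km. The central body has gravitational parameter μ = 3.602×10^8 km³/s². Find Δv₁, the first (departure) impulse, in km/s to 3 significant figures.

Δv₁ = 12.7 km/s

Semi-major axis of the transfer orbit: a_t = (2.530×10^5 + 2.130×10^6)/2 = 1.1915×10^6 km.
On the circular orbit at r = 2.530×10^5 km, v_c = √(μ/r) = 37.73 km/s.
Transfer-orbit speed at the same r (vis-viva, a = a_t): v_t = √[μ(2/r − 1/a_t)] = 50.45 km/s.
Δv₁ = |v_t − v_c| = |50.45 − 37.73| = 12.72 km/s.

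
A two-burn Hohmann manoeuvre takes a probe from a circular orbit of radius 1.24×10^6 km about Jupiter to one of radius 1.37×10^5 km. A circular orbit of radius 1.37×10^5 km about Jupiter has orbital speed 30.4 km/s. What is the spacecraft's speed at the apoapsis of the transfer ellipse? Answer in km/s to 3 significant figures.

From the circular-orbit relation v² = μ/r at r = 1.37×10^5 km: μ = v²r = (30.4)² × 1.37×10^5 = 1.26610×10^8 km³/s².
Transfer-ellipse semi-major axis a_t = (r₁ + r₂)/2 = (1.240×10^6 + 1.370×10^5)/2 = 6.885×10^5 km.
At apoapsis, r = 1.240×10^6 km.
Applying v² = μ(2/r − 1/a_t): v = 4.507 km/s.

v = 4.51 km/s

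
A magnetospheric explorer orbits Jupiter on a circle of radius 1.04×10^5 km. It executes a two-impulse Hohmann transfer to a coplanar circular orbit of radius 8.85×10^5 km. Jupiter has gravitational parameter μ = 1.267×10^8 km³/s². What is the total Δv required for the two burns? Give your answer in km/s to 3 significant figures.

Δv = 18.3 km/s

Semi-major axis of the transfer orbit: a_t = (1.040×10^5 + 8.850×10^5)/2 = 4.945×10^5 km.
At r₁ the circular-orbit speed is v₁ = √(μ/r₁) = 34.90 km/s.
Transfer-orbit speed at r₁ (vis-viva equation): v_p = √[μ(2/r₁ − 1/a_t)] = 46.69 km/s.
First burn Δv₁ = |v_p − v₁| = 11.79 km/s.
At r₂, v₂ = √(μ/r₂) = 11.965 km/s.
Transfer-orbit speed at r₂: v_a = √[μ(2/r₂ − 1/a_t)] = 5.4872 km/s.
Second burn Δv₂ = |v₂ − v_a| = 6.478 km/s.
Total Δv = Δv₁ + Δv₂ = 18.27 km/s.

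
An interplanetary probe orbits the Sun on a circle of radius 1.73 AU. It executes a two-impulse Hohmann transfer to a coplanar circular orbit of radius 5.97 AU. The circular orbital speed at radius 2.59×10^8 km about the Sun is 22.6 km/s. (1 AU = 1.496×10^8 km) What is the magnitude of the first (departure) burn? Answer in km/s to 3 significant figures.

Δv₁ = 5.54 km/s

From the circular-orbit relation v² = μ/r at r = 2.59×10^8 km: μ = v²r = (22.6)² × 2.59×10^8 = 1.32287×10^11 km³/s².
In km: r₁ = 1.73 × 1.496×10^8 = 2.58808×10^8 km; r₂ = 5.97 × 1.496×10^8 = 8.93112×10^8 km.
The Hohmann ellipse has a_t = (r₁ + r₂)/2 = 5.7596×10^8 km.
On the circular orbit at r = 2.58808×10^8 km, v_c = √(μ/r) = 22.608 km/s.
Vis-viva on the transfer ellipse at r = 2.58808×10^8 km gives v_t = √[μ(2/r − 1/a_t)] = 28.153 km/s.
Δv₁ = |v_t − v_c| = |28.153 − 22.608| = 5.545 km/s.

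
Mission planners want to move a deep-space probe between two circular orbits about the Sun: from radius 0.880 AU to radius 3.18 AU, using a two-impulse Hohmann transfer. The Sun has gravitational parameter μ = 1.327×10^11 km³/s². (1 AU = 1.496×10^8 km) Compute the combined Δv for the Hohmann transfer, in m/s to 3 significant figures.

Δv = 13700 m/s

In km: r₁ = 0.880 × 1.496×10^8 = 1.31648×10^8 km; r₂ = 3.18 × 1.496×10^8 = 4.75728×10^8 km.
Transfer-ellipse semi-major axis a_t = (r₁ + r₂)/2 = (1.31648×10^8 + 4.75728×10^8)/2 = 3.03688×10^8 km.
Circular speed at r₁: v₁ = √(μ/r₁) = √(1.327×10^11/1.31648×10^8) = 31.749 km/s.
On the transfer ellipse at r₁, vis-viva gives v_p = √[μ(2/r₁ − 1/a_t)] = 39.737 km/s.
First burn Δv₁ = |v_p − v₁| = 7.988 km/s.
At r₂, v₂ = √(μ/r₂) = 16.7015 km/s.
Transfer-orbit speed at r₂: v_a = √[μ(2/r₂ − 1/a_t)] = 10.9964 km/s.
Second burn Δv₂ = |v₂ − v_a| = 5.705 km/s.
Δv = Δv₁ + Δv₂ = 7.988 + 5.705 = 13.69 km/s.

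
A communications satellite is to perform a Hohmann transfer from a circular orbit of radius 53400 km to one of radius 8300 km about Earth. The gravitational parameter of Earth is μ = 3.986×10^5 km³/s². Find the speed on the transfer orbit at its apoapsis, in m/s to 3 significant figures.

v = 1420 m/s

Transfer-ellipse semi-major axis a_t = (r₁ + r₂)/2 = (53400 + 8300)/2 = 30850 km.
At apoapsis, r = 53400 km.
Applying v² = μ(2/r − 1/a_t): v = 1.417 km/s.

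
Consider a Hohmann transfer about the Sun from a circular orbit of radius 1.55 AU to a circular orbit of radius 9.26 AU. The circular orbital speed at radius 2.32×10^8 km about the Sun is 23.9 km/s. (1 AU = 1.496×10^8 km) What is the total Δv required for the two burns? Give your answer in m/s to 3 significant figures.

From the circular-orbit relation v² = μ/r at r = 2.32×10^8 km: μ = v²r = (23.9)² × 2.32×10^8 = 1.32521×10^11 km³/s².
In km: r₁ = 1.55 × 1.496×10^8 = 2.3188×10^8 km; r₂ = 9.26 × 1.496×10^8 = 1.385296×10^9 km.
The Hohmann ellipse has a_t = (r₁ + r₂)/2 = 8.08588×10^8 km.
Circular speed at r₁: v₁ = √(μ/r₁) = √(1.32521×10^11/2.3188×10^8) = 23.906 km/s.
Transfer-orbit speed at r₁ (v² = μ(2/r − 1/a)): v_p = √[μ(2/r₁ − 1/a_t)] = 31.291 km/s.
First burn Δv₁ = |v_p − v₁| = 7.385 km/s.
Circular speed at r₂: v₂ = √(μ/r₂) = 9.781 km/s.
Transfer-orbit speed at r₂: v_a = √[μ(2/r₂ − 1/a_t)] = 5.238 km/s.
Second burn Δv₂ = |v₂ − v_a| = 4.543 km/s.
Total Δv = Δv₁ + Δv₂ = 11.93 km/s.

Δv = 11900 m/s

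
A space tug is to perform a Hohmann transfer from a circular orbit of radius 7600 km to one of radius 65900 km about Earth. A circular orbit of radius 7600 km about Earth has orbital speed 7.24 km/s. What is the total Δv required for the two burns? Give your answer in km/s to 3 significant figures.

From the circular-orbit relation v² = μ/r at r = 7600 km: μ = v²r = (7.24)² × 7600 = 3.98374×10^5 km³/s².
Transfer-ellipse semi-major axis a_t = (r₁ + r₂)/2 = (7600 + 65900)/2 = 36750 km.
At r₁ the circular-orbit speed is v₁ = √(μ/r₁) = 7.240 km/s.
Transfer-orbit speed at r₁ (vis-viva): v_p = √[μ(2/r₁ − 1/a_t)] = 9.695 km/s.
First burn Δv₁ = |v_p − v₁| = 2.455 km/s.
Circular speed at r₂: v₂ = √(μ/r₂) = 2.459 km/s.
Transfer-orbit speed at r₂: v_a = √[μ(2/r₂ − 1/a_t)] = 1.118 km/s.
Second burn Δv₂ = |v₂ − v_a| = 1.341 km/s.
Δv = Δv₁ + Δv₂ = 2.455 + 1.341 = 3.796 km/s.

Δv = 3.80 km/s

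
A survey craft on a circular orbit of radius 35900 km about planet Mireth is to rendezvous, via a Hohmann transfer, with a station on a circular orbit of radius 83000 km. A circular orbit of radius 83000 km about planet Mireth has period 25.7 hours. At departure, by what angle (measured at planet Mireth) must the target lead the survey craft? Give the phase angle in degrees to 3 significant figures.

φ = 70.9°

From Kepler's third law T² = 4π²r³/μ at r = 83000 km, T = 25.7 hours = 25.7 × 3600 s = 92520 s: μ = 4π²r³/T² = 2.63708×10^6 km³/s².
The Hohmann ellipse has a_t = (r₁ + r₂)/2 = 59450 km.
Transfer time t = π√(a_t³/μ) = 28040 s.
The target's mean motion on its circular orbit is ω₂ = √(μ/r₂³) = 6.791×10^-5 rad/s.
Angle swept by the target during transfer: ω₂·t = 1.904 rad = 109.1°.
Arrival is 180° from departure on the ellipse, so φ = 180° − 109.1° = 70.9°.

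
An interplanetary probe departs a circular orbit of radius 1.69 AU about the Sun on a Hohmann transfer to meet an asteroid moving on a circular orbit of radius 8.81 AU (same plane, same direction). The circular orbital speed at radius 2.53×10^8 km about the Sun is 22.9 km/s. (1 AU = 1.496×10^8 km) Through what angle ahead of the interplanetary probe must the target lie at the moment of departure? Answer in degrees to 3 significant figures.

From the circular-orbit relation v² = μ/r at r = 2.53×10^8 km: μ = v²r = (22.9)² × 2.53×10^8 = 1.32676×10^11 km³/s².
In km: r₁ = 1.69 × 1.496×10^8 = 2.52824×10^8 km; r₂ = 8.81 × 1.496×10^8 = 1.317976×10^9 km.
The Hohmann ellipse has a_t = (r₁ + r₂)/2 = 7.854×10^8 km.
Transfer time t = π√(a_t³/μ) = 1.8984×10^8 s.
The target's mean motion on its circular orbit is ω₂ = √(μ/r₂³) = 7.6126×10^-9 rad/s.
Angle swept by the target during transfer: ω₂·t = 1.4452 rad = 82.80°.
The interplanetary probe traverses 180° on the transfer ellipse, so the target must lead by 180° − 82.80° = 97.2°.

φ = 97.2°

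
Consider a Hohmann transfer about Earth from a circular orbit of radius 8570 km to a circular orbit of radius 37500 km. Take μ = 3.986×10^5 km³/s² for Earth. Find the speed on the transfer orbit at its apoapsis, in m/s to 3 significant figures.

Semi-major axis of the transfer orbit: a_t = (8570 + 37500)/2 = 23035 km.
The apoapsis of the transfer ellipse is at r = 37500 km.
From the vis-viva equation, v = √[μ(2/r − 1/a_t)] = 1.989 km/s.

v = 1990 m/s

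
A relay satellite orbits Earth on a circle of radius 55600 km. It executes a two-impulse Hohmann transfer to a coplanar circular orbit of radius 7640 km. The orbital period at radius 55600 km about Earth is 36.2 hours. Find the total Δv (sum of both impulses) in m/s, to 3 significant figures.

Δv = 3720 m/s

From Kepler's third law T² = 4π²r³/μ at r = 55600 km, T = 36.2 hours = 36.2 × 3600 s = 1.3032×10^5 s: μ = 4π²r³/T² = 3.99542×10^5 km³/s².
Transfer-ellipse semi-major axis a_t = (r₁ + r₂)/2 = (55600 + 7640)/2 = 31620 km.
Circular speed at r₁: v₁ = √(μ/r₁) = √(3.99542×10^5/55600) = 2.681 km/s.
Transfer-orbit speed at r₁ (vis-viva equation): v_a = √[μ(2/r₁ − 1/a_t)] = 1.318 km/s.
First burn Δv₁ = |v_a − v₁| = 1.363 km/s.
Circular speed at r₂: v₂ = √(μ/r₂) = 7.2316 km/s.
Transfer-orbit speed at r₂: v_p = √[μ(2/r₂ − 1/a_t)] = 9.5894 km/s.
Second burn Δv₂ = |v₂ − v_p| = 2.358 km/s.
Total Δv = Δv₁ + Δv₂ = 3.721 km/s.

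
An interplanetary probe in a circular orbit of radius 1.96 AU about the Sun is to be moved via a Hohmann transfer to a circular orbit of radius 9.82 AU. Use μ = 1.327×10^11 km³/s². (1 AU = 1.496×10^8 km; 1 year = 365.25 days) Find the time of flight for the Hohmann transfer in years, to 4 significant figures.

t = 7.148 years

In km: r₁ = 1.96 × 1.496×10^8 = 2.93216×10^8 km; r₂ = 9.82 × 1.496×10^8 = 1.469072×10^9 km.
The Hohmann ellipse has a_t = (r₁ + r₂)/2 = 8.81144×10^8 km.
Half the transfer-orbit period gives t = π√(a_t³/μ) = 2.2557×10^8 s.
Converting: 2.2557×10^8 s ÷ 3.15576×10^7 s/year (365.25 × 86400) = 7.148 years.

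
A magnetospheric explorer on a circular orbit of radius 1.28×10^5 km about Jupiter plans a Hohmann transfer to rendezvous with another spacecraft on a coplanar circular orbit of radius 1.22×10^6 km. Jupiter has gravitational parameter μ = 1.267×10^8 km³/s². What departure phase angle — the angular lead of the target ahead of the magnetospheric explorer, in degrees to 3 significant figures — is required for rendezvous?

Transfer-ellipse semi-major axis a_t = (r₁ + r₂)/2 = (1.280×10^5 + 1.220×10^6)/2 = 6.740×10^5 km.
Transfer time t = π√(a_t³/μ) = 1.544×10^5 s.
The target's mean motion on its circular orbit is ω₂ = √(μ/r₂³) = 8.353×10^-6 rad/s.
Angle swept by the target during transfer: ω₂·t = 1.290 rad = 73.91°.
The magnetospheric explorer traverses 180° on the transfer ellipse, so the target must lead by 180° − 73.91° = 106°.

φ = 106°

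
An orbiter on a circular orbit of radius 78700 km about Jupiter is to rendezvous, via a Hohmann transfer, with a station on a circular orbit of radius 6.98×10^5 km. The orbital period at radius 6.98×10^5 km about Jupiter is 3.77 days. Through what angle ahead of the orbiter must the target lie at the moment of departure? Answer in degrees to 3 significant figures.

φ = 105°

From Kepler's third law T² = 4π²r³/μ at r = 6.98×10^5 km, T = 3.77 days = 3.77 × 86400 s = 3.25728×10^5 s: μ = 4π²r³/T² = 1.26537×10^8 km³/s².
The Hohmann ellipse has a_t = (r₁ + r₂)/2 = 3.8835×10^5 km.
The half-period of the transfer ellipse is t = π√(a_t³/μ) = 67590 s.
The target's mean motion on its circular orbit is ω₂ = √(μ/r₂³) = 1.929×10^-5 rad/s.
Angle swept by the target during transfer: ω₂·t = 1.3038 rad = 74.70°.
Arrival is 180° from departure on the ellipse, so φ = 180° − 74.70° = 105°.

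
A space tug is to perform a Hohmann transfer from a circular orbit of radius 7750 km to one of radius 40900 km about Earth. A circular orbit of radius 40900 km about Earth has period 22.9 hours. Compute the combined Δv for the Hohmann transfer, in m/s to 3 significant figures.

From Kepler's third law T² = 4π²r³/μ at r = 40900 km, T = 22.9 hours = 22.9 × 3600 s = 82440 s: μ = 4π²r³/T² = 3.97424×10^5 km³/s².
Semi-major axis of the transfer orbit: a_t = (7750 + 40900)/2 = 24325 km.
Circular speed at r₁: v₁ = √(μ/r₁) = √(3.97424×10^5/7750) = 7.1610 km/s.
Transfer-orbit speed at r₁ (v² = μ(2/r − 1/a)): v_p = √[μ(2/r₁ − 1/a_t)] = 9.2856 km/s.
First burn Δv₁ = |v_p − v₁| = 2.1246 km/s.
At r₂, v₂ = √(μ/r₂) = 3.1172 km/s.
Transfer-orbit speed at r₂: v_a = √[μ(2/r₂ − 1/a_t)] = 1.7595 km/s.
Second burn Δv₂ = |v₂ − v_a| = 1.3577 km/s.
Δv = Δv₁ + Δv₂ = 2.1246 + 1.3577 = 3.482 km/s.

Δv = 3480 m/s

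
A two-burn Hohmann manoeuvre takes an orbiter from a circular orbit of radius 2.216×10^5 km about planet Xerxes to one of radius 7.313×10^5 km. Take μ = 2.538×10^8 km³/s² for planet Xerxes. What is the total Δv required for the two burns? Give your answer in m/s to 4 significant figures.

Δv = 14010 m/s

The Hohmann ellipse has a_t = (r₁ + r₂)/2 = 4.7645×10^5 km.
At r₁ the circular-orbit speed is v₁ = √(μ/r₁) = 33.8424 km/s.
On the transfer ellipse at r₁, v² = μ(2/r − 1/a) gives v_p = √[μ(2/r₁ − 1/a_t)] = 41.9276 km/s.
First burn Δv₁ = |v_p − v₁| = 8.085 km/s.
Circular speed at r₂: v₂ = √(μ/r₂) = 18.629 km/s.
Transfer-orbit speed at r₂: v_a = √[μ(2/r₂ − 1/a_t)] = 12.705 km/s.
Second burn Δv₂ = |v₂ − v_a| = 5.924 km/s.
Δv = Δv₁ + Δv₂ = 8.085 + 5.924 = 14.01 km/s.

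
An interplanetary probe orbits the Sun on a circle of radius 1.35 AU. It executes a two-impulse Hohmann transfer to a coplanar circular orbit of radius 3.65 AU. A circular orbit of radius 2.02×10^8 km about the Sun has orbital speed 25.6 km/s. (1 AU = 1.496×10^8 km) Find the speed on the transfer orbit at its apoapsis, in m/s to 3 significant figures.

v = 11400 m/s

From the circular-orbit relation v² = μ/r at r = 2.02×10^8 km: μ = v²r = (25.6)² × 2.02×10^8 = 1.32383×10^11 km³/s².
In km: r₁ = 1.35 × 1.496×10^8 = 2.0196×10^8 km; r₂ = 3.65 × 1.496×10^8 = 5.4604×10^8 km.
Semi-major axis of the transfer orbit: a_t = (2.0196×10^8 + 5.4604×10^8)/2 = 3.740×10^8 km.
The apoapsis of the transfer ellipse is at r = 5.4604×10^8 km.
Applying v² = μ(2/r − 1/a_t): v = 11.44 km/s.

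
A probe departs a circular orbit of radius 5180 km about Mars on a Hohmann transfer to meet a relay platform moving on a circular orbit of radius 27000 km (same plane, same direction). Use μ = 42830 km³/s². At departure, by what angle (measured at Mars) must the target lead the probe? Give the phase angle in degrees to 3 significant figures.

φ = 97.2°

Semi-major axis of the transfer orbit: a_t = (5180 + 27000)/2 = 16090 km.
The half-period of the transfer ellipse is t = π√(a_t³/μ) = 30982.0 s.
Target angular speed ω₂ = √(μ/r₂³) = 4.66475×10^-5 rad/s.
Angle swept by the target during transfer: ω₂·t = 1.44523 rad = 82.81°.
The probe traverses 180° on the transfer ellipse, so the target must lead by 180° − 82.81° = 97.2°.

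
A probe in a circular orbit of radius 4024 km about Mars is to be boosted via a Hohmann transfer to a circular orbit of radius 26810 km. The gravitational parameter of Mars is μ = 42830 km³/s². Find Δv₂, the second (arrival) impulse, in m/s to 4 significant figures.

Δv₂ = 618.2 m/s

Transfer-ellipse semi-major axis a_t = (r₁ + r₂)/2 = (4024 + 26810)/2 = 15417 km.
On the circular orbit at r = 26810 km, v_c = √(μ/r) = 1.2639 km/s.
Vis-viva on the transfer ellipse at r = 26810 km gives v_t = √[μ(2/r − 1/a_t)] = 0.64574 km/s.
Δv₂ = |v_t − v_c| = |0.64574 − 1.2639| = 0.6182 km/s.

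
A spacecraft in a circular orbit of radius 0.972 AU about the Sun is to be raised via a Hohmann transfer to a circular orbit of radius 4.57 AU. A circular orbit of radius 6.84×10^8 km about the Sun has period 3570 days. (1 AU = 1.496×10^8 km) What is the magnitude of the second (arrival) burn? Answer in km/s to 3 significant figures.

Δv₂ = 5.68 km/s

From Kepler's third law T² = 4π²r³/μ at r = 6.84×10^8 km, T = 3570 days = 3570 × 86400 s = 3.08448×10^8 s: μ = 4π²r³/T² = 1.32790×10^11 km³/s².
In km: r₁ = 0.972 × 1.496×10^8 = 1.454112×10^8 km; r₂ = 4.57 × 1.496×10^8 = 6.83672×10^8 km.
Semi-major axis of the transfer orbit: a_t = (1.454112×10^8 + 6.83672×10^8)/2 = 4.145416×10^8 km.
Circular speed at r = 6.83672×10^8 km: v_c = √(μ/r) = 13.9366 km/s.
Vis-viva on the transfer ellipse at r = 6.83672×10^8 km gives v_t = √[μ(2/r − 1/a_t)] = 8.25416 km/s.
Δv₂ = |v_t − v_c| = |8.25416 − 13.9366| = 5.682 km/s.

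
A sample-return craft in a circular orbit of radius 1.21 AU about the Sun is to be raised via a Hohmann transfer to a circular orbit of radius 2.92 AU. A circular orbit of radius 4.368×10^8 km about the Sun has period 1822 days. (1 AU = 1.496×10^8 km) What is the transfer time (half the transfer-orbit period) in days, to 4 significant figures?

From Kepler's third law T² = 4π²r³/μ at r = 4.368×10^8 km, T = 1822 days = 1822 × 86400 s = 1.574208×10^8 s: μ = 4π²r³/T² = 1.32765×10^11 km³/s².
In km: r₁ = 1.21 × 1.496×10^8 = 1.81016×10^8 km; r₂ = 2.92 × 1.496×10^8 = 4.36832×10^8 km.
Semi-major axis of the transfer orbit: a_t = (1.81016×10^8 + 4.36832×10^8)/2 = 3.08924×10^8 km.
Half the transfer-orbit period gives t = π√(a_t³/μ) = 4.6815×10^7 s.
Converting: 4.6815×10^7 s ÷ 86400 s/day = 541.8 days.

t = 541.8 days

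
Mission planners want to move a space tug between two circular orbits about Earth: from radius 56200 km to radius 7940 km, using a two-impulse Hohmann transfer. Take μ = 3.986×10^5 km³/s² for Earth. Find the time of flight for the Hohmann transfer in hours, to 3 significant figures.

t = 7.94 hours

Transfer-ellipse semi-major axis a_t = (r₁ + r₂)/2 = (56200 + 7940)/2 = 32070 km.
Transfer time t = π√(a_t³/μ) = π√((32070)³ / 3.986×10^5) = 28580 s.
Converting: 28580 s ÷ 3600 s/hour = 7.94 hours.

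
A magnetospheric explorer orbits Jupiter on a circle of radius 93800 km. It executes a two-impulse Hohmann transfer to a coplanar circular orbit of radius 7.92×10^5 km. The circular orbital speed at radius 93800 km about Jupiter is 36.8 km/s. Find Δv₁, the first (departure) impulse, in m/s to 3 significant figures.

Δv₁ = 12400 m/s

From the circular-orbit relation v² = μ/r at r = 93800 km: μ = v²r = (36.8)² × 93800 = 1.27028×10^8 km³/s².
Transfer-ellipse semi-major axis a_t = (r₁ + r₂)/2 = (93800 + 7.920×10^5)/2 = 4.429×10^5 km.
Circular speed at r = 93800 km: v_c = √(μ/r) = 36.80 km/s.
Transfer-orbit speed at the same r (vis-viva, a = a_t): v_t = √[μ(2/r − 1/a_t)] = 49.21 km/s.
Δv₁ = |v_t − v_c| = |49.21 − 36.80| = 12.41 km/s.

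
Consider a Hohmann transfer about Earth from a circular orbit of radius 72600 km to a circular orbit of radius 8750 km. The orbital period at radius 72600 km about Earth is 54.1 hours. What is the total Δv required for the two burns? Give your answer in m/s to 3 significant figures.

Δv = 3520 m/s

From Kepler's third law T² = 4π²r³/μ at r = 72600 km, T = 54.1 hours = 54.1 × 3600 s = 1.9476×10^5 s: μ = 4π²r³/T² = 3.98263×10^5 km³/s².
The Hohmann ellipse has a_t = (r₁ + r₂)/2 = 40675 km.
Circular speed at r₁: v₁ = √(μ/r₁) = √(3.98263×10^5/72600) = 2.342 km/s.
On the transfer ellipse at r₁, vis-viva gives v_a = √[μ(2/r₁ − 1/a_t)] = 1.086 km/s.
First burn Δv₁ = |v_a − v₁| = 1.256 km/s.
Circular speed at r₂: v₂ = √(μ/r₂) = 6.7465 km/s.
Transfer-orbit speed at r₂: v_p = √[μ(2/r₂ − 1/a_t)] = 9.0133 km/s.
Second burn Δv₂ = |v₂ − v_p| = 2.267 km/s.
Total Δv = Δv₁ + Δv₂ = 3.523 km/s.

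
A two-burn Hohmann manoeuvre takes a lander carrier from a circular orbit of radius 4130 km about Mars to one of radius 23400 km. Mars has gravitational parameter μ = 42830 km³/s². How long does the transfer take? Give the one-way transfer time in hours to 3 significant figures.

t = 6.81 hours

Transfer-ellipse semi-major axis a_t = (r₁ + r₂)/2 = (4130 + 23400)/2 = 13765 km.
By Kepler's third law the transfer-orbit period is T = 2π√(a_t³/μ), so t = T/2 = 24520 s.
Converting: 24520 s ÷ 3600 s/hour = 6.81 hours.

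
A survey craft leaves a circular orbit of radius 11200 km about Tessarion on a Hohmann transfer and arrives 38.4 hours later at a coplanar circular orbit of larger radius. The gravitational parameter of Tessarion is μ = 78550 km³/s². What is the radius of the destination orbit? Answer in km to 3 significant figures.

Transfer time t = 38.4 hours = 1.3824×10^5 s, and t = π√(a_t³/μ).
So a_t = (μ t²/π²)^(1/3) = (78550 × (1.3824×10^5)² / π²)^(1/3) = 53379 km.
Since a_t = (r₁ + r₂)/2, r₂ = 2a_t − r₁ = 2×53379 − 11200 = 95558 km.

r₂ = 95600 km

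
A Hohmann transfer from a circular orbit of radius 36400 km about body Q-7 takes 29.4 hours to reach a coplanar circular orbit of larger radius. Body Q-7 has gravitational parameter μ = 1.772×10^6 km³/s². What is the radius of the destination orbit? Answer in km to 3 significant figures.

r₂ = 2.16×10^5 km

Transfer time t = 29.4 hours = 1.0584×10^5 s, and t = π√(a_t³/μ).
So a_t = (μ t²/π²)^(1/3) = (1.772×10^6 × (1.0584×10^5)² / π²)^(1/3) = 1.2623×10^5 km.
Since a_t = (r₁ + r₂)/2, r₂ = 2a_t − r₁ = 2×1.2623×10^5 − 36400 = 2.1606×10^5 km.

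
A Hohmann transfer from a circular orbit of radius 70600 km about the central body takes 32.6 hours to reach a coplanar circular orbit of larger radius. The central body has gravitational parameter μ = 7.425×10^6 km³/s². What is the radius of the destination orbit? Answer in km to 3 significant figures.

r₂ = 3.65×10^5 km

Transfer time t = 32.6 hours = 1.1736×10^5 s, and t = π√(a_t³/μ).
So a_t = (μ t²/π²)^(1/3) = (7.425×10^6 × (1.1736×10^5)² / π²)^(1/3) = 2.1801×10^5 km.
Since a_t = (r₁ + r₂)/2, r₂ = 2a_t − r₁ = 2×2.1801×10^5 − 70600 = 3.6542×10^5 km.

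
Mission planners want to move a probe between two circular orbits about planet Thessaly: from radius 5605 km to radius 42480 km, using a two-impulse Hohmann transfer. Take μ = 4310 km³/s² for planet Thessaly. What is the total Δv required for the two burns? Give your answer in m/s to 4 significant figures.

Δv = 453.4 m/s

Semi-major axis of the transfer orbit: a_t = (5605 + 42480)/2 = 24042.5 km.
At r₁ the circular-orbit speed is v₁ = √(μ/r₁) = 0.87690 km/s.
On the transfer ellipse at r₁, vis-viva equation gives v_p = √[μ(2/r₁ − 1/a_t)] = 1.1656 km/s.
First burn Δv₁ = |v_p − v₁| = 0.2887 km/s.
Circular speed at r₂: v₂ = √(μ/r₂) = 0.3185 km/s.
Transfer-orbit speed at r₂: v_a = √[μ(2/r₂ − 1/a_t)] = 0.1538 km/s.
Second burn Δv₂ = |v₂ − v_a| = 0.1647 km/s.
Total Δv = Δv₁ + Δv₂ = 0.4534 km/s.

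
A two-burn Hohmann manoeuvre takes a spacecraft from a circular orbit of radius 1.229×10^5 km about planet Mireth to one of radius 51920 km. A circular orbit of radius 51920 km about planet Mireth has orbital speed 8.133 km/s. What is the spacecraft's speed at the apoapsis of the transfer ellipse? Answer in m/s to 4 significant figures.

v = 4074 m/s

From the circular-orbit relation v² = μ/r at r = 51920 km: μ = v²r = (8.133)² × 51920 = 3.43428×10^6 km³/s².
Semi-major axis of the transfer orbit: a_t = (1.229×10^5 + 51920)/2 = 87410 km.
At apoapsis, r = 1.229×10^5 km.
Vis-viva: v = √[μ(2/r − 1/a_t)] = √[3.43428×10^6 × (2/1.229×10^5 − 1/87410)] = 4.074 km/s.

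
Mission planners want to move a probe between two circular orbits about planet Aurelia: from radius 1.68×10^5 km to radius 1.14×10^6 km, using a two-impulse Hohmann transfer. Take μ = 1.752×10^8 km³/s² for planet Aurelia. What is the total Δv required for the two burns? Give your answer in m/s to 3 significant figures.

Δv = 16500 m/s

The Hohmann ellipse has a_t = (r₁ + r₂)/2 = 6.540×10^5 km.
At r₁ the circular-orbit speed is v₁ = √(μ/r₁) = 32.293 km/s.
On the transfer ellipse at r₁, v² = μ(2/r − 1/a) gives v_p = √[μ(2/r₁ − 1/a_t)] = 42.636 km/s.
First burn Δv₁ = |v_p − v₁| = 10.343 km/s.
Circular speed at r₂: v₂ = √(μ/r₂) = 12.397 km/s.
Transfer-orbit speed at r₂: v_a = √[μ(2/r₂ − 1/a_t)] = 6.2832 km/s.
Second burn Δv₂ = |v₂ − v_a| = 6.1138 km/s.
Total Δv = Δv₁ + Δv₂ = 16.46 km/s.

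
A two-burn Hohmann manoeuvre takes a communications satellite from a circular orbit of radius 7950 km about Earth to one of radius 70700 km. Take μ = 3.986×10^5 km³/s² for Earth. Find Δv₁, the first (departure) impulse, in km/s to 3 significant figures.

The Hohmann ellipse has a_t = (r₁ + r₂)/2 = 39325 km.
On the circular orbit at r = 7950 km, v_c = √(μ/r) = 7.081 km/s.
Transfer-orbit speed at the same r (vis-viva, a = a_t): v_t = √[μ(2/r − 1/a_t)] = 9.494 km/s.
Δv₁ = |v_t − v_c| = |9.494 − 7.081| = 2.413 km/s.

Δv₁ = 2.41 km/s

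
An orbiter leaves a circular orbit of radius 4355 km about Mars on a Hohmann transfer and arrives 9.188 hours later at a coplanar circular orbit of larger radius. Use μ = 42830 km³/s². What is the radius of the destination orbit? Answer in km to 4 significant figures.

r₂ = 29260 km

Transfer time t = 9.188 hours = 33076.8 s, and t = π√(a_t³/μ).
So a_t = (μ t²/π²)^(1/3) = (42830 × (33076.8)² / π²)^(1/3) = 16807 km.
Since a_t = (r₁ + r₂)/2, r₂ = 2a_t − r₁ = 2×16807 − 4355 = 29259 km.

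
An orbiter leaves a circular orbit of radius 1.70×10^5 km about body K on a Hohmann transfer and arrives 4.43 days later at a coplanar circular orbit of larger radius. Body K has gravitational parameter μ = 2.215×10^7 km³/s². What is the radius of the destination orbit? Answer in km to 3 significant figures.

Transfer time t = 4.43 days = 3.82752×10^5 s, and t = π√(a_t³/μ).
So a_t = (μ t²/π²)^(1/3) = (2.215×10^7 × (3.82752×10^5)² / π²)^(1/3) = 6.9019×10^5 km.
Since a_t = (r₁ + r₂)/2, r₂ = 2a_t − r₁ = 2×6.9019×10^5 − 1.700×10^5 = 1.21038×10^6 km.

r₂ = 1.21×10^6 km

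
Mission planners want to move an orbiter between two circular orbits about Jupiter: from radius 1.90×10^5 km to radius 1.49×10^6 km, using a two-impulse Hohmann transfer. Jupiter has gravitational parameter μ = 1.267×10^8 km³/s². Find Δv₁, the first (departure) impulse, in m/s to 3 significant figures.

Δv₁ = 8570 m/s

Semi-major axis of the transfer orbit: a_t = (1.900×10^5 + 1.490×10^6)/2 = 8.400×10^5 km.
On the circular orbit at r = 1.900×10^5 km, v_c = √(μ/r) = 25.8233 km/s.
Transfer-orbit speed at the same r (vis-viva, a = a_t): v_t = √[μ(2/r − 1/a_t)] = 34.3926 km/s.
Δv₁ = |v_t − v_c| = |34.3926 − 25.8233| = 8.569 km/s.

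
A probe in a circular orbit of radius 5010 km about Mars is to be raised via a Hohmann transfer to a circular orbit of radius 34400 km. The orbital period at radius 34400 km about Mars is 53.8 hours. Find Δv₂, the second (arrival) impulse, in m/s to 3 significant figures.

From Kepler's third law T² = 4π²r³/μ at r = 34400 km, T = 53.8 hours = 53.8 × 3600 s = 1.9368×10^5 s: μ = 4π²r³/T² = 42841.6 km³/s².
Transfer-ellipse semi-major axis a_t = (r₁ + r₂)/2 = (5010 + 34400)/2 = 19705 km.
Circular speed at r = 34400 km: v_c = √(μ/r) = 1.116 km/s.
Vis-viva on the transfer ellipse at r = 34400 km gives v_t = √[μ(2/r − 1/a_t)] = 0.5627 km/s.
Δv₂ = |v_t − v_c| = |0.5627 − 1.116| = 0.5533 km/s.

Δv₂ = 553 m/s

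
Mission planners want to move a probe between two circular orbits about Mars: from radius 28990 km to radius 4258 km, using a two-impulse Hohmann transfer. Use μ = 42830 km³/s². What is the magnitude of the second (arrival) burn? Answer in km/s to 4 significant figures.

The Hohmann ellipse has a_t = (r₁ + r₂)/2 = 16624 km.
On the circular orbit at r = 4258 km, v_c = √(μ/r) = 3.1715 km/s.
Vis-viva on the transfer ellipse at r = 4258 km gives v_t = √[μ(2/r − 1/a_t)] = 4.1882 km/s.
Δv₂ = |v_t − v_c| = |4.1882 − 3.1715| = 1.017 km/s.

Δv₂ = 1.017 km/s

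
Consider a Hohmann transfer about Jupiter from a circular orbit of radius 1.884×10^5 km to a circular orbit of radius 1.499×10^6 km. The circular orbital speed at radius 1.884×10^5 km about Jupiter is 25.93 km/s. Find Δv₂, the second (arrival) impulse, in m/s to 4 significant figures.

Δv₂ = 4849 m/s

From the circular-orbit relation v² = μ/r at r = 1.884×10^5 km: μ = v²r = (25.93)² × 1.884×10^5 = 1.26674×10^8 km³/s².
Semi-major axis of the transfer orbit: a_t = (1.884×10^5 + 1.499×10^6)/2 = 8.437×10^5 km.
Circular speed at r = 1.499×10^6 km: v_c = √(μ/r) = 9.193 km/s.
Vis-viva on the transfer ellipse at r = 1.499×10^6 km gives v_t = √[μ(2/r − 1/a_t)] = 4.344 km/s.
Δv₂ = |v_t − v_c| = |4.344 − 9.193| = 4.849 km/s.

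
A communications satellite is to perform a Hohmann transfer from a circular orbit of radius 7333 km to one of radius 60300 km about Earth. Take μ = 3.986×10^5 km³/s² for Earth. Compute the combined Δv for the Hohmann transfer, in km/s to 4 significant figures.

Δv = 3.846 km/s

Transfer-ellipse semi-major axis a_t = (r₁ + r₂)/2 = (7333 + 60300)/2 = 33816.5 km.
Circular speed at r₁: v₁ = √(μ/r₁) = √(3.986×10^5/7333) = 7.373 km/s.
Transfer-orbit speed at r₁ (vis-viva): v_p = √[μ(2/r₁ − 1/a_t)] = 9.845 km/s.
First burn Δv₁ = |v_p − v₁| = 2.472 km/s.
At r₂, v₂ = √(μ/r₂) = 2.571 km/s.
Transfer-orbit speed at r₂: v_a = √[μ(2/r₂ − 1/a_t)] = 1.197 km/s.
Second burn Δv₂ = |v₂ − v_a| = 1.374 km/s.
Δv = Δv₁ + Δv₂ = 2.472 + 1.374 = 3.846 km/s.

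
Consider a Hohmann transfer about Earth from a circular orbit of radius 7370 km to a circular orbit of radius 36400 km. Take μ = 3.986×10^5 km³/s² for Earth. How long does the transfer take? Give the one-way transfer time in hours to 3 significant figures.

The Hohmann ellipse has a_t = (r₁ + r₂)/2 = 21885 km.
By Kepler's third law the transfer-orbit period is T = 2π√(a_t³/μ), so t = T/2 = 16110.2 s.
Converting: 16110.2 s ÷ 3600 s/hour = 4.48 hours.

t = 4.48 hours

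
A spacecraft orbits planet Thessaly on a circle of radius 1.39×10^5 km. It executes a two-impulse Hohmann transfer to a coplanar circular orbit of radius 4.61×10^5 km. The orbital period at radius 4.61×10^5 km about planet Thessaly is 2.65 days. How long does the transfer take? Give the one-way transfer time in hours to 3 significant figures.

t = 16.7 hours

From Kepler's third law T² = 4π²r³/μ at r = 4.61×10^5 km, T = 2.65 days = 2.65 × 86400 s = 2.2896×10^5 s: μ = 4π²r³/T² = 7.37808×10^7 km³/s².
Semi-major axis of the transfer orbit: a_t = (1.390×10^5 + 4.610×10^5)/2 = 3.000×10^5 km.
Transfer time t = π√(a_t³/μ) = π√((3.000×10^5)³ / 7.37808×10^7) = 60100 s.
Converting: 60100 s ÷ 3600 s/hour = 16.7 hours.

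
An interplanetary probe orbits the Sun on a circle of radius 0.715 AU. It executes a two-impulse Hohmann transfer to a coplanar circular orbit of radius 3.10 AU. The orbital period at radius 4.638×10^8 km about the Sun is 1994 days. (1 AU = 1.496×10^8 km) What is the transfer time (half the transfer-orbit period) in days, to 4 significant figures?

t = 481.2 days

From Kepler's third law T² = 4π²r³/μ at r = 4.638×10^8 km, T = 1994 days = 1994 × 86400 s = 1.722816×10^8 s: μ = 4π²r³/T² = 1.32701×10^11 km³/s².
In km: r₁ = 0.715 × 1.496×10^8 = 1.06964×10^8 km; r₂ = 3.10 × 1.496×10^8 = 4.6376×10^8 km.
Transfer-ellipse semi-major axis a_t = (r₁ + r₂)/2 = (1.06964×10^8 + 4.6376×10^8)/2 = 2.85362×10^8 km.
Half the transfer-orbit period gives t = π√(a_t³/μ) = 4.1573×10^7 s.
Converting: 4.1573×10^7 s ÷ 86400 s/day = 481.2 days.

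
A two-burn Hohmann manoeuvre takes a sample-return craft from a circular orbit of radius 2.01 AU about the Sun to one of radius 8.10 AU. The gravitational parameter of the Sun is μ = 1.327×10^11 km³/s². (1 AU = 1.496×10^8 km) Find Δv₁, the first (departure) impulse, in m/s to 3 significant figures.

Δv₁ = 5580 m/s

In km: r₁ = 2.01 × 1.496×10^8 = 3.00696×10^8 km; r₂ = 8.10 × 1.496×10^8 = 1.21176×10^9 km.
Semi-major axis of the transfer orbit: a_t = (3.00696×10^8 + 1.21176×10^9)/2 = 7.56228×10^8 km.
Circular speed at r = 3.00696×10^8 km: v_c = √(μ/r) = 21.007 km/s.
Vis-viva on the transfer ellipse at r = 3.00696×10^8 km gives v_t = √[μ(2/r − 1/a_t)] = 26.592 km/s.
Δv₁ = |v_t − v_c| = |26.592 − 21.007| = 5.585 km/s.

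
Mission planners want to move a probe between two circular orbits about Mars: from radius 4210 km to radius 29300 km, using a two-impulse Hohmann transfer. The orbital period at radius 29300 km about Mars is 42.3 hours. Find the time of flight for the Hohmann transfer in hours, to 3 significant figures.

t = 9.15 hours

From Kepler's third law T² = 4π²r³/μ at r = 29300 km, T = 42.3 hours = 42.3 × 3600 s = 1.5228×10^5 s: μ = 4π²r³/T² = 42823.0 km³/s².
Transfer-ellipse semi-major axis a_t = (r₁ + r₂)/2 = (4210 + 29300)/2 = 16755 km.
Transfer time t = π√(a_t³/μ) = π√((16755)³ / 42823.0) = 32930 s.
Converting: 32930 s ÷ 3600 s/hour = 9.15 hours.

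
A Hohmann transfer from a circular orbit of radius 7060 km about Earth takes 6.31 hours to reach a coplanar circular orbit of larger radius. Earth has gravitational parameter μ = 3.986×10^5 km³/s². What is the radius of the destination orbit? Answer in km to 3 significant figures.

r₂ = 48000 km

Transfer time t = 6.31 hours = 22716 s, and t = π√(a_t³/μ).
So a_t = (μ t²/π²)^(1/3) = (3.986×10^5 × (22716)² / π²)^(1/3) = 27519 km.
Since a_t = (r₁ + r₂)/2, r₂ = 2a_t − r₁ = 2×27519 − 7060 = 47978 km.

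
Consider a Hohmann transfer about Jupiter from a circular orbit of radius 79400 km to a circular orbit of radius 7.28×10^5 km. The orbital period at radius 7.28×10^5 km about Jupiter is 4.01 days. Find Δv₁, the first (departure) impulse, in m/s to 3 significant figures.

Δv₁ = 13700 m/s

From Kepler's third law T² = 4π²r³/μ at r = 7.28×10^5 km, T = 4.01 days = 4.01 × 86400 s = 3.46464×10^5 s: μ = 4π²r³/T² = 1.26893×10^8 km³/s².
Semi-major axis of the transfer orbit: a_t = (79400 + 7.280×10^5)/2 = 4.037×10^5 km.
Circular speed at r = 79400 km: v_c = √(μ/r) = 39.977 km/s.
Transfer-orbit speed at the same r (vis-viva, a = a_t): v_t = √[μ(2/r − 1/a_t)] = 53.684 km/s.
Δv₁ = |v_t − v_c| = |53.684 − 39.977| = 13.71 km/s.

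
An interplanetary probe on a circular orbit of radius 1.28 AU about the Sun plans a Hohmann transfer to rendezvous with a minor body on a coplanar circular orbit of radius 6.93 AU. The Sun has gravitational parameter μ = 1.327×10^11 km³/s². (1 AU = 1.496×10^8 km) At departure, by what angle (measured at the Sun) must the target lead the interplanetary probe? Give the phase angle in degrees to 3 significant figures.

φ = 97.9°

In km: r₁ = 1.28 × 1.496×10^8 = 1.91488×10^8 km; r₂ = 6.93 × 1.496×10^8 = 1.036728×10^9 km.
The Hohmann ellipse has a_t = (r₁ + r₂)/2 = 6.14108×10^8 km.
Transfer time t = π√(a_t³/μ) = 1.31245×10^8 s.
Target angular speed ω₂ = √(μ/r₂³) = 1.09129×10^-8 rad/s.
Angle swept by the target during transfer: ω₂·t = 1.4323 rad = 82.06°.
The interplanetary probe traverses 180° on the transfer ellipse, so the target must lead by 180° − 82.06° = 97.9°.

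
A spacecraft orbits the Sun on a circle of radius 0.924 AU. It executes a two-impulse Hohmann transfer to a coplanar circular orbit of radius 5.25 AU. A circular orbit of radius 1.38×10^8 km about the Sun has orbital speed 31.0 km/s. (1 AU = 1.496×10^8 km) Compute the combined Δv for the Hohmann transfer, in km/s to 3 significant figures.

Δv = 15.3 km/s

From the circular-orbit relation v² = μ/r at r = 1.38×10^8 km: μ = v²r = (31.0)² × 1.38×10^8 = 1.32618×10^11 km³/s².
In km: r₁ = 0.924 × 1.496×10^8 = 1.382304×10^8 km; r₂ = 5.25 × 1.496×10^8 = 7.854×10^8 km.
Transfer-ellipse semi-major axis a_t = (r₁ + r₂)/2 = (1.382304×10^8 + 7.854×10^8)/2 = 4.618152×10^8 km.
At r₁ the circular-orbit speed is v₁ = √(μ/r₁) = 30.974 km/s.
On the transfer ellipse at r₁, v² = μ(2/r − 1/a) gives v_p = √[μ(2/r₁ − 1/a_t)] = 40.393 km/s.
First burn Δv₁ = |v_p − v₁| = 9.419 km/s.
At r₂, v₂ = √(μ/r₂) = 12.994 km/s.
Transfer-orbit speed at r₂: v_a = √[μ(2/r₂ − 1/a_t)] = 7.1092 km/s.
Second burn Δv₂ = |v₂ − v_a| = 5.885 km/s.
Δv = Δv₁ + Δv₂ = 9.419 + 5.885 = 15.30 km/s.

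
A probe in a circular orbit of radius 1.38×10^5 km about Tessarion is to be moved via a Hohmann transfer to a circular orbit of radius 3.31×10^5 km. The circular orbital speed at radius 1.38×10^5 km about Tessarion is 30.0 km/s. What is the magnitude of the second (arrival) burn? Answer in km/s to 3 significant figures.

From the circular-orbit relation v² = μ/r at r = 1.38×10^5 km: μ = v²r = (30.0)² × 1.38×10^5 = 1.24200×10^8 km³/s².
Transfer-ellipse semi-major axis a_t = (r₁ + r₂)/2 = (1.380×10^5 + 3.310×10^5)/2 = 2.345×10^5 km.
Circular speed at r = 3.310×10^5 km: v_c = √(μ/r) = 19.371 km/s.
Vis-viva on the transfer ellipse at r = 3.310×10^5 km gives v_t = √[μ(2/r − 1/a_t)] = 14.860 km/s.
Δv₂ = |v_t − v_c| = |14.860 − 19.371| = 4.511 km/s.

Δv₂ = 4.51 km/s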